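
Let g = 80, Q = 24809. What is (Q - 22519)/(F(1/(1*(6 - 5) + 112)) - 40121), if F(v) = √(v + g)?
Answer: -5191055585/90947742696 - 1145*√1021633/90947742696 ≈ -0.057090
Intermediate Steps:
F(v) = √(80 + v) (F(v) = √(v + 80) = √(80 + v))
(Q - 22519)/(F(1/(1*(6 - 5) + 112)) - 40121) = (24809 - 22519)/(√(80 + 1/(1*(6 - 5) + 112)) - 40121) = 2290/(√(80 + 1/(1*1 + 112)) - 40121) = 2290/(√(80 + 1/(1 + 112)) - 40121) = 2290/(√(80 + 1/113) - 40121) = 2290/(√(9041/113) - 40121) = 2290/(√1021633/113 - 40121) = 2290/(-40121 + √1021633/113)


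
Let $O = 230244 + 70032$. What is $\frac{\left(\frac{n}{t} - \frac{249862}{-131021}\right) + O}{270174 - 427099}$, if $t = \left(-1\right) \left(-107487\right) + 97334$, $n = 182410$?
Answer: $- \frac{8058237444043828}{4211216112918925} \approx -1.9135$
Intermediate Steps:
$O = 300276$
$t = 204821$ ($t = 107487 + 97334 = 204821$)
$\frac{\left(\frac{n}{t} - \frac{249862}{-131021}\right) + O}{270174 - 427099} = \frac{\left(\frac{182410}{204821} - \frac{249862}{-131021}\right) + 300276}{270174 - 427099} = \frac{\left(182410 \cdot \frac{1}{204821} - - \frac{249862}{131021}\right) + 300276}{-156925} = \left(\left(\frac{182410}{204821} + \frac{249862}{131021}\right) + 300276\right) \left(- \frac{1}{156925}\right) = \left(\frac{75076525312}{26835852241} + 300276\right) \left(- \frac{1}{156925}\right) = \frac{8058237444043828}{26835852241} \left(- \frac{1}{156925}\right) = - \frac{8058237444043828}{4211216112918925}$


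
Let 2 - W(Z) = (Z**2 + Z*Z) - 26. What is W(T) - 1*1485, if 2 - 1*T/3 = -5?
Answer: -2339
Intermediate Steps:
T = 21 (T = 6 - 3*(-5) = 6 + 15 = 21)
W(Z) = 28 - 2*Z**2 (W(Z) = 2 - ((Z**2 + Z*Z) - 26) = 2 - ((Z**2 + Z**2) - 26) = 2 - (2*Z**2 - 26) = 2 - (-26 + 2*Z**2) = 2 + (26 - 2*Z**2) = 28 - 2*Z**2)
W(T) - 1*1485 = (28 - 2*21**2) - 1*1485 = (28 - 2*441) - 1485 = (28 - 882) - 1485 = -854 - 1485 = -2339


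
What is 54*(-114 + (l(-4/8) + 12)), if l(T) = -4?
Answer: -5724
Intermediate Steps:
54*(-114 + (l(-4/8) + 12)) = 54*(-114 + (-4 + 12)) = 54*(-114 + 8) = 54*(-106) = -5724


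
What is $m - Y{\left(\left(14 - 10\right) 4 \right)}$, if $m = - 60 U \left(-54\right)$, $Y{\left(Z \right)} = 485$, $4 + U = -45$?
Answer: $-159245$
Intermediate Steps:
$U = -49$ ($U = -4 - 45 = -49$)
$m = -158760$ ($m = \left(-60\right) \left(-49\right) \left(-54\right) = 2940 \left(-54\right) = -158760$)
$m - Y{\left(\left(14 - 10\right) 4 \right)} = -158760 - 485 = -159245$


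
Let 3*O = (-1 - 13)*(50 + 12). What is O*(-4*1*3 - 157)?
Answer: 146692/3 ≈ 48897.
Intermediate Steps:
O = -868/3 (O = ((-1 - 13)*(50 + 12))/3 = (-14*62)/3 = (⅓)*(-868) = -868/3 ≈ -289.33)
O*(-4*1*3 - 157) = -868*(-4*1*3 - 157)/3 = -868*(-4*3 - 157)/3 = -868*(-12 - 157)/3 = -868/3*(-169) = 146692/3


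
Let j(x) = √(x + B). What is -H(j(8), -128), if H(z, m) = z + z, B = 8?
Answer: -8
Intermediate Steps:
j(x) = √(8 + x) (j(x) = √(x + 8) = √(8 + x))
H(z, m) = 2*z
-H(j(8), -128) = -2*√(8 + 8) = -2*√16 = -2*4 = -1*8 = -8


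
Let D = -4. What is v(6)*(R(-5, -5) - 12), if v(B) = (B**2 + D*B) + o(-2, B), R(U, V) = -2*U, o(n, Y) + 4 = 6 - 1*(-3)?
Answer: -34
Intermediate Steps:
o(n, Y) = 5 (o(n, Y) = -4 + (6 - 1*(-3)) = -4 + (6 + 3) = -4 + 9 = 5)
v(B) = 5 + B**2 - 4*B (v(B) = (B**2 - 4*B) + 5 = 5 + B**2 - 4*B)
v(6)*(R(-5, -5) - 12) = (5 + 6**2 - 4*6)*(-2*(-5) - 12) = (5 + 36 - 24)*(10 - 12) = 17*(-2) = -34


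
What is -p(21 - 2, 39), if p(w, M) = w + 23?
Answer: -42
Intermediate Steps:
p(w, M) = 23 + w
-p(21 - 2, 39) = -(23 + (21 - 2)) = -(23 + 19) = -1*42 = -42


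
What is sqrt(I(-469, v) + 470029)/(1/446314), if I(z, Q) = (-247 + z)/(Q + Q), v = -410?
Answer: 2677884*sqrt(548694595)/205 ≈ 3.0599e+8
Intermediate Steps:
I(z, Q) = (-247 + z)/(2*Q) (I(z, Q) = (-247 + z)/((2*Q)) = (-247 + z)*(1/(2*Q)) = (-247 + z)/(2*Q))
sqrt(I(-469, v) + 470029)/(1/446314) = sqrt((1/2)*(-247 - 469)/(-410) + 470029)/(1/446314) = sqrt((1/2)*(-1/410)*(-716) + 470029)/(1/446314) = sqrt(179/205 + 470029)*446314 = sqrt(96356124/205)*446314 = (6*sqrt(548694595)/205)*446314 = 2677884*sqrt(548694595)/205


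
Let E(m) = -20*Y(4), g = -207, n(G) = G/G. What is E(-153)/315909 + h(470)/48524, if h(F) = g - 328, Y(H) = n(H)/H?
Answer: -169253935/15329168316 ≈ -0.011041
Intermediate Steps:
n(G) = 1
Y(H) = 1/H
E(m) = -5 (E(m) = -20/4 = -20*¼ = -5)
h(F) = -535 (h(F) = -207 - 328 = -535)
E(-153)/315909 + h(470)/48524 = -5/315909 - 535/48524 = -169253935/15329168316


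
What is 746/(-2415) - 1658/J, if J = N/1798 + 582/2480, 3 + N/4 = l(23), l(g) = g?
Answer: -143993846294/24244185 ≈ -5939.3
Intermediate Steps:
N = 80 (N = -12 + 4*23 = -12 + 92 = 80)
J = 10039/35960 (J = 80/1798 + 582/2480 = 80*(1/1798) + 582*(1/2480) = 40/899 + 291/1240 = 10039/35960 ≈ 0.27917)
746/(-2415) - 1658/J = 746/(-2415) - 1658/10039/35960 = 746*(-1/2415) - 1658*35960/10039 = -746/2415 - 59621680/10039 = -143993846294/24244185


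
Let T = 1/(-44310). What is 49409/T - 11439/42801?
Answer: -31234925578743/14267 ≈ -2.1893e+9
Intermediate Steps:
T = -1/44310 ≈ -2.2568e-5
49409/T - 11439/42801 = 49409/(-1/44310) - 11439/42801 = 49409*(-44310) - 11439*1/42801 = -2189312790 - 3813/14267 = -31234925578743/14267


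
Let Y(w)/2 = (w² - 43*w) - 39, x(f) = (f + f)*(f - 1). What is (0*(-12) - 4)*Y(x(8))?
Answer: -61512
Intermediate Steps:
x(f) = 2*f*(-1 + f) (x(f) = (2*f)*(-1 + f) = 2*f*(-1 + f))
Y(w) = -78 - 86*w + 2*w² (Y(w) = 2*((w² - 43*w) - 39) = 2*(-39 + w² - 43*w) = -78 - 86*w + 2*w²)
(0*(-12) - 4)*Y(x(8)) = (0*(-12) - 4)*(-78 - 172*8*(-1 + 8) + 2*(2*8*(-1 + 8))²) = (0 - 4)*(-78 - 172*8*7 + 2*(2*8*7)²) = -4*(-78 - 86*112 + 2*112²) = -4*(-78 - 9632 + 2*12544) = -4*(-78 - 9632 + 25088) = -4*15378 = -61512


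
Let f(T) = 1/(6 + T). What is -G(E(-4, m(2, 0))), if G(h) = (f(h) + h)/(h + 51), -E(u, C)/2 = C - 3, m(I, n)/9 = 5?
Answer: -6553/2574 ≈ -2.5458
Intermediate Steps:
m(I, n) = 45 (m(I, n) = 9*5 = 45)
E(u, C) = 6 - 2*C (E(u, C) = -2*(C - 3) = -2*(-3 + C) = 6 - 2*C)
G(h) = (h + 1/(6 + h))/(51 + h) (G(h) = (1/(6 + h) + h)/(h + 51) = (h + 1/(6 + h))/(51 + h))
-G(E(-4, m(2, 0))) = -(1 + (6 - 2*45)*(6 + (6 - 2*45)))/((6 + (6 - 2*45))*(51 + (6 - 2*45))) = -(1 + (6 - 90)*(6 + (6 - 90)))/((6 + (6 - 90))*(51 + (6 - 90))) = -(1 - 84*(6 - 84))/((6 - 84)*(51 - 84)) = -(1 - 84*(-78))/((-78)*(-33)) = -(-1)*(-1)*(1 + 6552)/(78*33) = -(-1)*(-1)*6553/(78*33) = -1*6553/2574 = -6553/2574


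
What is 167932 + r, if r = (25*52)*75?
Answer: 265432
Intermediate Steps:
r = 97500 (r = 1300*75 = 97500)
167932 + r = 167932 + 97500 = 265432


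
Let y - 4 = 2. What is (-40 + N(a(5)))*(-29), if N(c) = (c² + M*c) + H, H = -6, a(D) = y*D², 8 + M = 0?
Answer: -616366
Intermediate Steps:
y = 6 (y = 4 + 2 = 6)
M = -8 (M = -8 + 0 = -8)
a(D) = 6*D²
N(c) = -6 + c² - 8*c (N(c) = (c² - 8*c) - 6 = -6 + c² - 8*c)
(-40 + N(a(5)))*(-29) = (-40 + (-6 + (6*5²)² - 48*5²))*(-29) = (-40 + (-6 + (6*25)² - 48*25))*(-29) = (-40 + (-6 + 150² - 8*150))*(-29) = (-40 + (-6 + 22500 - 1200))*(-29) = (-40 + 21294)*(-29) = 21254*(-29) = -616366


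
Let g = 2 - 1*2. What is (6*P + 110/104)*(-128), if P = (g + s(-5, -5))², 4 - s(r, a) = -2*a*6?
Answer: -31311584/13 ≈ -2.4086e+6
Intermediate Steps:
s(r, a) = 4 + 12*a (s(r, a) = 4 - (-2*a)*6 = 4 - (-12)*a = 4 + 12*a)
g = 0 (g = 2 - 2 = 0)
P = 3136 (P = (0 + (4 + 12*(-5)))² = (0 + (4 - 60))² = (0 - 56)² = (-56)² = 3136)
(6*P + 110/104)*(-128) = (6*3136 + 110/104)*(-128) = (18816 + 110*(1/104))*(-128) = (18816 + 55/52)*(-128) = (978487/52)*(-128) = -31311584/13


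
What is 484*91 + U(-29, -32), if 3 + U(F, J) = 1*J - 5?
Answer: 44004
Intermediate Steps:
U(F, J) = -8 + J (U(F, J) = -3 + (1*J - 5) = -3 + (J - 5) = -3 + (-5 + J) = -8 + J)
484*91 + U(-29, -32) = 484*91 + (-8 - 32) = 44044 - 40 = 44004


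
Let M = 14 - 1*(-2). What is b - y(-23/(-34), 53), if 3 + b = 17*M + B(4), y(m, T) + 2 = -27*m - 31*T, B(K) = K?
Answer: 65833/34 ≈ 1936.3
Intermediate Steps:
M = 16 (M = 14 + 2 = 16)
y(m, T) = -2 - 31*T - 27*m (y(m, T) = -2 + (-27*m - 31*T) = -2 + (-31*T - 27*m) = -2 - 31*T - 27*m)
b = 273 (b = -3 + (17*16 + 4) = -3 + (272 + 4) = -3 + 276 = 273)
b - y(-23/(-34), 53) = 273 - (-2 - 31*53 - (-621)/(-34)) = 273 - (-2 - 1643 - (-621)*(-1)/34) = 273 - (-2 - 1643 - 27*23/34) = 273 - (-2 - 1643 - 621/34) = 273 - 1*(-56551/34) = 273 + 56551/34 = 65833/34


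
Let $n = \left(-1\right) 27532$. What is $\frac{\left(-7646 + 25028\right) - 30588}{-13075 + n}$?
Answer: $\frac{13206}{40607} \approx 0.32521$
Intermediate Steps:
$n = -27532$
$\frac{\left(-7646 + 25028\right) - 30588}{-13075 + n} = \frac{\left(-7646 + 25028\right) - 30588}{-13075 - 27532} = \frac{17382 - 30588}{-40607} = \left(-13206\right) \left(- \frac{1}{40607}\right) = \frac{13206}{40607}$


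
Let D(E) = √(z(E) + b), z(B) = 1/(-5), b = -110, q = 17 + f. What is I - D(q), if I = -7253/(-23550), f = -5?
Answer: 7253/23550 - I*√2755/5 ≈ 0.30798 - 10.498*I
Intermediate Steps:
q = 12 (q = 17 - 5 = 12)
I = 7253/23550 (I = -7253*(-1/23550) = 7253/23550 ≈ 0.30798)
z(B) = -⅕
D(E) = I*√2755/5 (D(E) = √(-⅕ - 110) = √(-551/5) = I*√2755/5)
I - D(q) = 7253/23550 - I*√2755/5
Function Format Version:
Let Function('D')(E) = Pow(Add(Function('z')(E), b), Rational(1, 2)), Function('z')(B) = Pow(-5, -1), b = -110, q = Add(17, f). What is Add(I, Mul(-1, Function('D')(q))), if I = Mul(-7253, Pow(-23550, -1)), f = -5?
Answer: Add(Rational(7253, 23550), Mul(Rational(-1, 5), I, Pow(2755, Rational(1, 2)))) ≈ Add(0.30798, Mul(-10.498, I))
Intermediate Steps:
q = 12 (q = Add(17, -5) = 12)
I = Rational(7253, 23550) (I = Mul(-7253, Rational(-1, 23550)) = Rational(7253, 23550) ≈ 0.30798)
Function('z')(B) = Rational(-1, 5)
Function('D')(E) = Mul(Rational(1, 5), I, Pow(2755, Rational(1, 2))) (Function('D')(E) = Pow(Add(Rational(-1, 5), -110), Rational(1, 2)) = Pow(Rational(-551, 5), Rational(1, 2)) = Mul(Rational(1, 5), I, Pow(2755, Rational(1, 2))))
Add(I, Mul(-1, Function('D')(q))) = Add(Rational(7253, 23550), Mul(-1, Mul(Rational(1, 5), I, Pow(2755, Rational(1, 2))))) = Add(Rational(7253, 23550), Mul(Rational(-1, 5), I, Pow(2755, Rational(1, 2))))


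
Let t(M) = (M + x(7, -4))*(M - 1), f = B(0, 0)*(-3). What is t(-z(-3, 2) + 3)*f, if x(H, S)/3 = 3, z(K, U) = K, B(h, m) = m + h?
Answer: 0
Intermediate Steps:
B(h, m) = h + m
x(H, S) = 9 (x(H, S) = 3*3 = 9)
f = 0 (f = (0 + 0)*(-3) = 0*(-3) = 0)
t(M) = (-1 + M)*(9 + M) (t(M) = (M + 9)*(M - 1) = (9 + M)*(-1 + M) = (-1 + M)*(9 + M))
t(-z(-3, 2) + 3)*f = (-9 + (-1*(-3) + 3)² + 8*(-1*(-3) + 3))*0 = (-9 + (3 + 3)² + 8*(3 + 3))*0 = (-9 + 6² + 8*6)*0 = (-9 + 36 + 48)*0 = 75*0 = 0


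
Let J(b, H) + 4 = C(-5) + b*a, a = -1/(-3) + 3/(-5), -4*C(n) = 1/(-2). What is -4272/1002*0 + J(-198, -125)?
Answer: 1957/40 ≈ 48.925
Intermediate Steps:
C(n) = 1/8 (C(n) = -1/4/(-2) = -1/4*(-1/2) = 1/8)
a = -4/15 (a = -1*(-1/3) + 3*(-1/5) = 1/3 - 3/5 = -4/15 ≈ -0.26667)
J(b, H) = -31/8 - 4*b/15 (J(b, H) = -4 + (1/8 + b*(-4/15)) = -4 + (1/8 - 4*b/15) = -31/8 - 4*b/15)
-4272/1002*0 + J(-198, -125) = -4272/1002*0 + (-31/8 - 4/15*(-198)) = -4272*1/1002*0 + (-31/8 + 264/5) = -712/167*0 + 1957/40 = 0 + 1957/40 = 1957/40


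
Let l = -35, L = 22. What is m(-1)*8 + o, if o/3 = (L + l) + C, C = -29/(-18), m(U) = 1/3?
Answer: -63/2 ≈ -31.500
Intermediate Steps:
m(U) = ⅓
C = 29/18 (C = -29*(-1/18) = 29/18 ≈ 1.6111)
o = -205/6 (o = 3*((22 - 35) + 29/18) = 3*(-13 + 29/18) = 3*(-205/18) = -205/6 ≈ -34.167)
m(-1)*8 + o = (⅓)*8 - 205/6 = 8/3 - 205/6 = -63/2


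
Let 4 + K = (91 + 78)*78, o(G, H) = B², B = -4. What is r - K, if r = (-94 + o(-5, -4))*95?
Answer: -20588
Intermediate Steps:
o(G, H) = 16 (o(G, H) = (-4)² = 16)
K = 13178 (K = -4 + (91 + 78)*78 = -4 + 169*78 = -4 + 13182 = 13178)
r = -7410 (r = (-94 + 16)*95 = -78*95 = -7410)
r - K = -7410 - 1*13178 = -7410 - 13178 = -20588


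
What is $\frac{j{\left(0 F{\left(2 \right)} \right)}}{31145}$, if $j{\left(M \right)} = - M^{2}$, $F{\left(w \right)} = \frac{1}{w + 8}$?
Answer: $0$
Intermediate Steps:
$F{\left(w \right)} = \frac{1}{8 + w}$
$\frac{j{\left(0 F{\left(2 \right)} \right)}}{31145} = \frac{\left(-1\right) \left(\frac{0}{8 + 2}\right)^{2}}{31145} = - \left(\frac{0}{10}\right)^{2} \cdot \frac{1}{31145} = - \left(0 \cdot \frac{1}{10}\right)^{2} \cdot \frac{1}{31145} = - 0^{2} \cdot \frac{1}{31145} = \left(-1\right) 0 \cdot \frac{1}{31145} = 0 \cdot \frac{1}{31145} = 0$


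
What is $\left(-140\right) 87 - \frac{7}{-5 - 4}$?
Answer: $- \frac{109613}{9} \approx -12179.0$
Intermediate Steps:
$\left(-140\right) 87 - \frac{7}{-5 - 4} = -12180 - \frac{7}{-9} = -12180 - - \frac{7}{9} = -12180 + \frac{7}{9} = - \frac{109613}{9}$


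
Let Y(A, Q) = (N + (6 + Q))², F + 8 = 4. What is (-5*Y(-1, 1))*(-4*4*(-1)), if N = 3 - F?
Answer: -15680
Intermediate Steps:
F = -4 (F = -8 + 4 = -4)
N = 7 (N = 3 - 1*(-4) = 3 + 4 = 7)
Y(A, Q) = (13 + Q)² (Y(A, Q) = (7 + (6 + Q))² = (13 + Q)²)
(-5*Y(-1, 1))*(-4*4*(-1)) = (-5*(13 + 1)²)*(-4*4*(-1)) = (-5*14²)*(-16*(-1)) = -5*196*16 = -980*16 = -15680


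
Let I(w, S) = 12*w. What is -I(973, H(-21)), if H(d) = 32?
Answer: -11676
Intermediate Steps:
-I(973, H(-21)) = -12*973 = -1*11676 = -11676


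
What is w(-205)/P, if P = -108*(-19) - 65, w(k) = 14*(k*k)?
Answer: 588350/1987 ≈ 296.10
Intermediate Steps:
w(k) = 14*k²
P = 1987 (P = 2052 - 65 = 1987)
w(-205)/P = (14*(-205)²)/1987 = (14*42025)*(1/1987) = 588350*(1/1987) = 588350/1987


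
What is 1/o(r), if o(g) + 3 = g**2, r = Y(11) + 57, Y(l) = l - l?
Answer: 1/3246 ≈ 0.00030807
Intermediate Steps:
Y(l) = 0
r = 57 (r = 0 + 57 = 57)
o(g) = -3 + g**2
1/o(r) = 1/(-3 + 57**2) = 1/(-3 + 3249) = 1/3246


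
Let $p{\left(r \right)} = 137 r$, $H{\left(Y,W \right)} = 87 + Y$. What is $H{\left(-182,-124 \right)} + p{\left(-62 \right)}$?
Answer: $-8589$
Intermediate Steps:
$H{\left(-182,-124 \right)} + p{\left(-62 \right)} = \left(87 - 182\right) + 137 \left(-62\right) = -95 - 8494 = -8589$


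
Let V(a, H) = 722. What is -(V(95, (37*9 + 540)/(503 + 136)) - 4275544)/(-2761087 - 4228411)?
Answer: -2137411/3494749 ≈ -0.61161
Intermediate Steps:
-(V(95, (37*9 + 540)/(503 + 136)) - 4275544)/(-2761087 - 4228411) = -(722 - 4275544)/(-2761087 - 4228411) = -(-4274822)/(-6989498) = -(-4274822)*(-1)/6989498 = -1*2137411/3494749 = -2137411/3494749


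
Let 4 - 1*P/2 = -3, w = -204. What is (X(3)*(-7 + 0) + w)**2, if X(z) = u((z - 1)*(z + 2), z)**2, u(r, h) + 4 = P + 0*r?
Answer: 817216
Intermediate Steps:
P = 14 (P = 8 - 2*(-3) = 8 + 6 = 14)
u(r, h) = 10 (u(r, h) = -4 + (14 + 0*r) = -4 + (14 + 0) = -4 + 14 = 10)
X(z) = 100 (X(z) = 10**2 = 100)
(X(3)*(-7 + 0) + w)**2 = (100*(-7 + 0) - 204)**2 = (100*(-7) - 204)**2 = (-700 - 204)**2 = (-904)**2 = 817216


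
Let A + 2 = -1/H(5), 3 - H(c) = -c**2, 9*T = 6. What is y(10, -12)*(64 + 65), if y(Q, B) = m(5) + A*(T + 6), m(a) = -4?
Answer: -15867/7 ≈ -2266.7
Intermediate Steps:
T = 2/3 (T = (1/9)*6 = 2/3 ≈ 0.66667)
H(c) = 3 + c**2 (H(c) = 3 - (-1)*c**2 = 3 + c**2)
A = -57/28 (A = -2 - 1/(3 + 5**2) = -2 - 1/(3 + 25) = -2 - 1/28 = -57/28 ≈ -2.0357)
y(Q, B) = -123/7 (y(Q, B) = -4 - 57*(2/3 + 6)/28 = -4 - 57/28*20/3 = -4 - 95/7 = -123/7)
y(10, -12)*(64 + 65) = -123*(64 + 65)/7 = -123/7*129 = -15867/7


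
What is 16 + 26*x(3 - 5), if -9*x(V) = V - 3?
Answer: 274/9 ≈ 30.444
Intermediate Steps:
x(V) = 1/3 - V/9 (x(V) = -(V - 3)/9 = -(-3 + V)/9 = 1/3 - V/9)
16 + 26*x(3 - 5) = 16 + 26*(1/3 - (3 - 5)/9) = 16 + 26*(1/3 - 1/9*(-2)) = 16 + 26*(1/3 + 2/9) = 16 + 26*(5/9) = 16 + 130/9 = 274/9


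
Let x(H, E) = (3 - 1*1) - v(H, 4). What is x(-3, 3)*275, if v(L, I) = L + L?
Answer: 2200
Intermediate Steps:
v(L, I) = 2*L
x(H, E) = 2 - 2*H (x(H, E) = (3 - 1*1) - 2*H = (3 - 1) - 2*H = 2 - 2*H)
x(-3, 3)*275 = (2 - 2*(-3))*275 = (2 + 6)*275 = 8*275 = 2200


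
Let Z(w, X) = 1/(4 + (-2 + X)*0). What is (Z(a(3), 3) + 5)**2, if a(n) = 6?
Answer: 441/16 ≈ 27.563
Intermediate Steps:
Z(w, X) = 1/4 (Z(w, X) = 1/(4 + 0) = 1/4)
(Z(a(3), 3) + 5)**2 = (1/4 + 5)**2 = (21/4)**2 = 441/16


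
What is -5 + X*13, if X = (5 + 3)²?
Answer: 827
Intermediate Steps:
X = 64 (X = 8² = 64)
-5 + X*13 = -5 + 64*13 = -5 + 832 = 827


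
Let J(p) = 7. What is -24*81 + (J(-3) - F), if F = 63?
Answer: -2000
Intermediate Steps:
-24*81 + (J(-3) - F) = -24*81 + (7 - 1*63) = -1944 + (7 - 63) = -1944 - 56 = -2000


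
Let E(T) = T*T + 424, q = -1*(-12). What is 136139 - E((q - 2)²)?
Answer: 125715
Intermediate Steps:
q = 12
E(T) = 424 + T² (E(T) = T² + 424 = 424 + T²)
136139 - E((q - 2)²) = 136139 - (424 + ((12 - 2)²)²) = 136139 - (424 + (10²)²) = 136139 - (424 + 100²) = 136139 - (424 + 10000) = 136139 - 1*10424 = 136139 - 10424 = 125715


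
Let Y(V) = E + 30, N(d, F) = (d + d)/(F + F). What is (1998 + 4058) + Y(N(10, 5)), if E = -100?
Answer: 5986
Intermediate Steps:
N(d, F) = d/F (N(d, F) = (2*d)/((2*F)) = (2*d)*(1/(2*F)) = d/F)
Y(V) = -70 (Y(V) = -100 + 30 = -70)
(1998 + 4058) + Y(N(10, 5)) = (1998 + 4058) - 70 = 6056 - 70 = 5986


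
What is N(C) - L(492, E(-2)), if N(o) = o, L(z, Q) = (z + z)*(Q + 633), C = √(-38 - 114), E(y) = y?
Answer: -620904 + 2*I*√38 ≈ -6.209e+5 + 12.329*I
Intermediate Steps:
C = 2*I*√38 (C = √(-152) = 2*I*√38 ≈ 12.329*I)
L(z, Q) = 2*z*(633 + Q) (L(z, Q) = (2*z)*(633 + Q) = 2*z*(633 + Q))
N(C) - L(492, E(-2)) = 2*I*√38 - 2*492*(633 - 2) = 2*I*√38 - 2*492*631 = 2*I*√38 - 1*620904 = 2*I*√38 - 620904 = -620904 + 2*I*√38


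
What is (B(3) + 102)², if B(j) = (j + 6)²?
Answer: 33489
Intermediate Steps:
B(j) = (6 + j)²
(B(3) + 102)² = ((6 + 3)² + 102)² = (9² + 102)² = (81 + 102)² = 183² = 33489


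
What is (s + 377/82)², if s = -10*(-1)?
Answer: 1432809/6724 ≈ 213.09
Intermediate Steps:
s = 10
(s + 377/82)² = (10 + 377/82)² = (1197/82)² = 1432809/6724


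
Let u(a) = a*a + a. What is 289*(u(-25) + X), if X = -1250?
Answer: -187850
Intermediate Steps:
u(a) = a + a² (u(a) = a² + a = a + a²)
289*(u(-25) + X) = 289*(-25*(1 - 25) - 1250) = 289*(-25*(-24) - 1250) = 289*(600 - 1250) = 289*(-650) = -187850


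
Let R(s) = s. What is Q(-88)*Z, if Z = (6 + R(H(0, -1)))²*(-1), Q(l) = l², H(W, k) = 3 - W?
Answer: -627264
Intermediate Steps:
Z = -81 (Z = (6 + (3 - 1*0))²*(-1) = (6 + (3 + 0))²*(-1) = (6 + 3)²*(-1) = 9²*(-1) = 81*(-1) = -81)
Q(-88)*Z = (-88)²*(-81) = 7744*(-81) = -627264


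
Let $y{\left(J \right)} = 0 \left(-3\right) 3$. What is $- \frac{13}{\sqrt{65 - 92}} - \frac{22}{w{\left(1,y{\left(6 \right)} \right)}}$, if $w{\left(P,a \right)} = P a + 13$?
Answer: $- \frac{22}{13} + \frac{13 i \sqrt{3}}{9} \approx -1.6923 + 2.5019 i$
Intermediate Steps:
$y{\left(J \right)} = 0$ ($y{\left(J \right)} = 0 \cdot 3 = 0$)
$w{\left(P,a \right)} = 13 + P a$
$- \frac{13}{\sqrt{65 - 92}} - \frac{22}{w{\left(1,y{\left(6 \right)} \right)}} = - \frac{13}{\sqrt{65 - 92}} - \frac{22}{13 + 1 \cdot 0} = - \frac{13}{\sqrt{-27}} - \frac{22}{13 + 0} = - \frac{13}{3 i \sqrt{3}} - \frac{22}{13} = - 13 \left(- \frac{i \sqrt{3}}{9}\right) - \frac{22}{13} = \frac{13 i \sqrt{3}}{9} - \frac{22}{13} = - \frac{22}{13} + \frac{13 i \sqrt{3}}{9}$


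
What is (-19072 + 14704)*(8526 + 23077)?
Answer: -138041904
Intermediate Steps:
(-19072 + 14704)*(8526 + 23077) = -4368*31603 = -138041904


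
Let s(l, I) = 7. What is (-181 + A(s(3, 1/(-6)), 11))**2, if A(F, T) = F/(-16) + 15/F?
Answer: 403246561/12544 ≈ 32147.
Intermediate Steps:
A(F, T) = 15/F - F/16 (A(F, T) = F*(-1/16) + 15/F = -F/16 + 15/F = 15/F - F/16)
(-181 + A(s(3, 1/(-6)), 11))**2 = (-181 + (15/7 - 1/16*7))**2 = (-181 + (15*(1/7) - 7/16))**2 = (-181 + (15/7 - 7/16))**2 = (-181 + 191/112)**2 = (-20081/112)**2 = 403246561/12544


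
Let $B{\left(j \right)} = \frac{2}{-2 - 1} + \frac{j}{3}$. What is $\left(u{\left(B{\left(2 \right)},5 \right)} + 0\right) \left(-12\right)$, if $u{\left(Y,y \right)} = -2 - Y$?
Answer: $24$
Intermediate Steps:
$B{\left(j \right)} = - \frac{2}{3} + \frac{j}{3}$ ($B{\left(j \right)} = \frac{2}{-2 - 1} + j \frac{1}{3} = \frac{2}{-3} + \frac{j}{3} = 2 \left(- \frac{1}{3}\right) + \frac{j}{3} = - \frac{2}{3} + \frac{j}{3}$)
$\left(u{\left(B{\left(2 \right)},5 \right)} + 0\right) \left(-12\right) = \left(\left(-2 - \left(- \frac{2}{3} + \frac{1}{3} \cdot 2\right)\right) + 0\right) \left(-12\right) = \left(\left(-2 - \left(- \frac{2}{3} + \frac{2}{3}\right)\right) + 0\right) \left(-12\right) = \left(\left(-2 - 0\right) + 0\right) \left(-12\right) = \left(\left(-2 + 0\right) + 0\right) \left(-12\right) = \left(-2 + 0\right) \left(-12\right) = \left(-2\right) \left(-12\right) = 24$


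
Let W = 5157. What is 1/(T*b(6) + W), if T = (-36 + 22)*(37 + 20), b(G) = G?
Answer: 1/369 ≈ 0.0027100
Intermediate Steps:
T = -798 (T = -14*57 = -798)
1/(T*b(6) + W) = 1/(-798*6 + 5157) = 1/(-4788 + 5157) = 1/369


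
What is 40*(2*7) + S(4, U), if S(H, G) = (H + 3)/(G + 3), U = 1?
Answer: 2247/4 ≈ 561.75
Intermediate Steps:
S(H, G) = (3 + H)/(3 + G)
40*(2*7) + S(4, U) = 40*(2*7) + (3 + 4)/(3 + 1) = 40*14 + 7/4 = 560 + (¼)*7 = 560 + 7/4 = 2247/4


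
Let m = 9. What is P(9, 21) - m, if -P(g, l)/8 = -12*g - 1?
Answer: 863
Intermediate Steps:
P(g, l) = 8 + 96*g (P(g, l) = -8*(-12*g - 1) = -8*(-1 - 12*g) = 8 + 96*g)
P(9, 21) - m = (8 + 96*9) - 1*9 = (8 + 864) - 9 = 872 - 9 = 863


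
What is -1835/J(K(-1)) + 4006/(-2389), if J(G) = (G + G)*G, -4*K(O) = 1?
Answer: -35074526/2389 ≈ -14682.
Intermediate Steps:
K(O) = -¼ (K(O) = -¼*1 = -¼)
J(G) = 2*G² (J(G) = (2*G)*G = 2*G²)
-1835/J(K(-1)) + 4006/(-2389) = -1835/(2*(-¼)²) + 4006/(-2389) = -1835/(2*(1/16)) + 4006*(-1/2389) = -1835/⅛ - 4006/2389 = -1835*8 - 4006/2389 = -14680 - 4006/2389 = -35074526/2389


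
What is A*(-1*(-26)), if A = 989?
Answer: 25714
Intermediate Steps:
A*(-1*(-26)) = 989*(-1*(-26)) = 989*26 = 25714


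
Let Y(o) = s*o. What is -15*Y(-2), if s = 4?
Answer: 120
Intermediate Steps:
Y(o) = 4*o
-15*Y(-2) = -60*(-2) = -15*(-8) = 120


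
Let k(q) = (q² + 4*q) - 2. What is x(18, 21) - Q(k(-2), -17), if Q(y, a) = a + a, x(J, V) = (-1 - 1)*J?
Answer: -2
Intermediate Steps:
x(J, V) = -2*J
k(q) = -2 + q² + 4*q
Q(y, a) = 2*a
x(18, 21) - Q(k(-2), -17) = -2*18 - 2*(-17) = -36 - 1*(-34) = -36 + 34 = -2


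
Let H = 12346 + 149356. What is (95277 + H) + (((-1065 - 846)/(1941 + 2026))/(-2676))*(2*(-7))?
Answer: 454668314619/1769282 ≈ 2.5698e+5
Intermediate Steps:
H = 161702
(95277 + H) + (((-1065 - 846)/(1941 + 2026))/(-2676))*(2*(-7)) = (95277 + 161702) + (((-1065 - 846)/(1941 + 2026))/(-2676))*(2*(-7)) = 256979 + (-1911/3967*(-1/2676))*(-14) = 256979 + (-1911*1/3967*(-1/2676))*(-14) = 256979 - 1911/3967*(-1/2676)*(-14) = 256979 + (637/3538564)*(-14) = 256979 - 4459/1769282 = 454668314619/1769282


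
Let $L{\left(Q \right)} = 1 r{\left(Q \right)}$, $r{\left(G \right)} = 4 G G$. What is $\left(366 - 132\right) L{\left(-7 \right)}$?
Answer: $45864$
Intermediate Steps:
$r{\left(G \right)} = 4 G^{2}$
$L{\left(Q \right)} = 4 Q^{2}$ ($L{\left(Q \right)} = 1 \cdot 4 Q^{2} = 4 Q^{2}$)
$\left(366 - 132\right) L{\left(-7 \right)} = \left(366 - 132\right) 4 \left(-7\right)^{2} = 234 \cdot 4 \cdot 49 = 234 \cdot 196 = 45864$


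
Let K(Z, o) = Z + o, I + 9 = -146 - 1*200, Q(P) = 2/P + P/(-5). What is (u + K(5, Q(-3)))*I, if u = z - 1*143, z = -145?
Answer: 301466/3 ≈ 1.0049e+5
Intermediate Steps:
u = -288 (u = -145 - 1*143 = -145 - 143 = -288)
Q(P) = 2/P - P/5 (Q(P) = 2/P + P*(-⅕) = 2/P - P/5)
I = -355 (I = -9 + (-146 - 1*200) = -9 + (-146 - 200) = -9 - 346 = -355)
(u + K(5, Q(-3)))*I = (-288 + (5 + (2/(-3) - ⅕*(-3))))*(-355) = (-288 + (5 + (2*(-⅓) + ⅗)))*(-355) = (-288 + (5 + (-⅔ + ⅗)))*(-355) = (-288 + (5 - 1/15))*(-355) = (-288 + 74/15)*(-355) = -4246/15*(-355) = 301466/3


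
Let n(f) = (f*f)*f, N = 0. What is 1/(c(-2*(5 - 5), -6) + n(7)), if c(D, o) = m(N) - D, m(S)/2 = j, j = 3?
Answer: 1/349 ≈ 0.0028653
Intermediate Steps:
m(S) = 6 (m(S) = 2*3 = 6)
c(D, o) = 6 - D
n(f) = f³ (n(f) = f²*f = f³)
1/(c(-2*(5 - 5), -6) + n(7)) = 1/((6 - (-2)*(5 - 5)) + 7³) = 1/((6 - (-2)*0) + 343) = 1/((6 - 1*0) + 343) = 1/((6 + 0) + 343) = 1/(6 + 343) = 1/349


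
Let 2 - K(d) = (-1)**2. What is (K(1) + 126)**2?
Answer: 16129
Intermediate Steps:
K(d) = 1 (K(d) = 2 - 1*(-1)**2 = 2 - 1*1 = 2 - 1 = 1)
(K(1) + 126)**2 = (1 + 126)**2 = 127**2 = 16129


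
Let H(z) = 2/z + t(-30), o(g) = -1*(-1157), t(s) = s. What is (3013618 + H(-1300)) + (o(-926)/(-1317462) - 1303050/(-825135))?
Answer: 35490271198350415748/11776743413175 ≈ 3.0136e+6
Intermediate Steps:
o(g) = 1157
H(z) = -30 + 2/z (H(z) = 2/z - 30 = -30 + 2/z)
(3013618 + H(-1300)) + (o(-926)/(-1317462) - 1303050/(-825135)) = (3013618 + (-30 + 2/(-1300))) + (1157/(-1317462) - 1303050/(-825135)) = (3013618 + (-30 + 2*(-1/1300))) + (1157*(-1/1317462) - 1303050*(-1/825135)) = (3013618 + (-30 - 1/650)) + (-1157/1317462 + 86870/55009) = (3013618 - 19501/650) + 114384278527/72472267158 = 1958832199/650 + 114384278527/72472267158 = 35490271198350415748/11776743413175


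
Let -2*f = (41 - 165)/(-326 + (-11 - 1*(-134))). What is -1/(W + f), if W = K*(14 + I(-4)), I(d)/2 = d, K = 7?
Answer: -203/8464 ≈ -0.023984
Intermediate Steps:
I(d) = 2*d
f = -62/203 (f = -(41 - 165)/(2*(-326 + (-11 - 1*(-134)))) = -(-62)/(-326 + (-11 + 134)) = -(-62)/(-326 + 123) = -(-62)/(-203) = -(-62)*(-1)/203 = -½*124/203 = -62/203 ≈ -0.30542)
W = 42 (W = 7*(14 + 2*(-4)) = 7*(14 - 8) = 7*6 = 42)
-1/(W + f) = -1/(42 - 62/203) = -1/8464/203 = -1*203/8464 = -203/8464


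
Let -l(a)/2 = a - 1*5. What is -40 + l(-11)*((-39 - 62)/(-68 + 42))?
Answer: 1096/13 ≈ 84.308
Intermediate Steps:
l(a) = 10 - 2*a (l(a) = -2*(a - 1*5) = -2*(a - 5) = -2*(-5 + a) = 10 - 2*a)
-40 + l(-11)*((-39 - 62)/(-68 + 42)) = -40 + (10 - 2*(-11))*((-39 - 62)/(-68 + 42)) = -40 + (10 + 22)*(-101/(-26)) = -40 + 32*(-101*(-1/26)) = -40 + 32*(101/26) = -40 + 1616/13 = 1096/13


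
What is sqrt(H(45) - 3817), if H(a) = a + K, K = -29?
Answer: I*sqrt(3801) ≈ 61.652*I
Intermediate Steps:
H(a) = -29 + a (H(a) = a - 29 = -29 + a)
sqrt(H(45) - 3817) = sqrt((-29 + 45) - 3817) = sqrt(16 - 3817) = sqrt(-3801) = I*sqrt(3801)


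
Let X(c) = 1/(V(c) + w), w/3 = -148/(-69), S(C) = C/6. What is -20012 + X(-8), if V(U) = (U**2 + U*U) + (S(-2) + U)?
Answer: -174124343/8701 ≈ -20012.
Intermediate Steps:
S(C) = C/6 (S(C) = C*(1/6) = C/6)
w = 148/23 (w = 3*(-148/(-69)) = 3*(-148*(-1/69)) = 3*(148/69) = 148/23 ≈ 6.4348)
V(U) = -1/3 + U + 2*U**2 (V(U) = (U**2 + U*U) + ((1/6)*(-2) + U) = (U**2 + U**2) + (-1/3 + U) = 2*U**2 + (-1/3 + U) = -1/3 + U + 2*U**2)
X(c) = 1/(421/69 + c + 2*c**2) (X(c) = 1/((-1/3 + c + 2*c**2) + 148/23) = 1/(421/69 + c + 2*c**2))
-20012 + X(-8) = -20012 + 69/(421 + 69*(-8) + 138*(-8)**2) = -20012 + 69/(421 - 552 + 138*64) = -20012 + 69/(421 - 552 + 8832) = -20012 + 69/8701 = -174124343/8701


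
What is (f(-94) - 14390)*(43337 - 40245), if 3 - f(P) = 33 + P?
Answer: -44295992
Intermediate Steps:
f(P) = -30 - P (f(P) = 3 - (33 + P) = 3 + (-33 - P) = -30 - P)
(f(-94) - 14390)*(43337 - 40245) = ((-30 - 1*(-94)) - 14390)*(43337 - 40245) = ((-30 + 94) - 14390)*3092 = (64 - 14390)*3092 = -14326*3092 = -44295992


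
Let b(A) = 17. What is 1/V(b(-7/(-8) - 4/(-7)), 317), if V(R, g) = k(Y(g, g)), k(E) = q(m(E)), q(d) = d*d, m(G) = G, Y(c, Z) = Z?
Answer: 1/100489 ≈ 9.9513e-6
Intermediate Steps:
q(d) = d**2
k(E) = E**2
V(R, g) = g**2
1/V(b(-7/(-8) - 4/(-7)), 317) = 1/(317**2) = 1/100489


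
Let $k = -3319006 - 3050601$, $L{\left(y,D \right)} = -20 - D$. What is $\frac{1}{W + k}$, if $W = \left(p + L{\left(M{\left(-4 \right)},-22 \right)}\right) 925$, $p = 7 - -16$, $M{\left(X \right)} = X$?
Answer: $- \frac{1}{6346482} \approx -1.5757 \cdot 10^{-7}$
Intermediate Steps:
$p = 23$ ($p = 7 + 16 = 23$)
$W = 23125$ ($W = \left(23 - -2\right) 925 = \left(23 + \left(-20 + 22\right)\right) 925 = \left(23 + 2\right) 925 = 25 \cdot 925 = 23125$)
$k = -6369607$
$\frac{1}{W + k} = \frac{1}{23125 - 6369607} = \frac{1}{-6346482} = - \frac{1}{6346482}$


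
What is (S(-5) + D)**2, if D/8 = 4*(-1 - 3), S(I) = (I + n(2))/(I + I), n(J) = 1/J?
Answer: 6507601/400 ≈ 16269.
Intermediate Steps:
S(I) = (1/2 + I)/(2*I) (S(I) = (I + 1/2)/(I + I) = (I + 1/2)/((2*I)) = (1/2 + I)*(1/(2*I)) = (1/2 + I)/(2*I))
D = -128 (D = 8*(4*(-1 - 3)) = 8*(4*(-4)) = 8*(-16) = -128)
(S(-5) + D)**2 = ((1/4)*(1 + 2*(-5))/(-5) - 128)**2 = ((1/4)*(-1/5)*(1 - 10) - 128)**2 = ((1/4)*(-1/5)*(-9) - 128)**2 = (9/20 - 128)**2 = (-2551/20)**2 = 6507601/400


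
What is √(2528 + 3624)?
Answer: 2*√1538 ≈ 78.435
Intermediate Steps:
√(2528 + 3624) = √6152 = 2*√1538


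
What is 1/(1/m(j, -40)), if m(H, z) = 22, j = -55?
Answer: 22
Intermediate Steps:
1/(1/m(j, -40)) = 1/(1/22) = 22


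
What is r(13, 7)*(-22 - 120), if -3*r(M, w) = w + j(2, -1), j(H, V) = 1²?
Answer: 1136/3 ≈ 378.67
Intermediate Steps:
j(H, V) = 1
r(M, w) = -⅓ - w/3 (r(M, w) = -(w + 1)/3 = -(1 + w)/3 = -⅓ - w/3)
r(13, 7)*(-22 - 120) = (-⅓ - ⅓*7)*(-22 - 120) = (-⅓ - 7/3)*(-142) = -8/3*(-142) = 1136/3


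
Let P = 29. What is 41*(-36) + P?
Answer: -1447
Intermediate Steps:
41*(-36) + P = 41*(-36) + 29 = -1476 + 29 = -1447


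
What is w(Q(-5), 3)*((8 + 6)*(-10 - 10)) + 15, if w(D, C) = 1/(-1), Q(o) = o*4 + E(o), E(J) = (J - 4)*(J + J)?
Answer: 295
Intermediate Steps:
E(J) = 2*J*(-4 + J) (E(J) = (-4 + J)*(2*J) = 2*J*(-4 + J))
Q(o) = 4*o + 2*o*(-4 + o) (Q(o) = o*4 + 2*o*(-4 + o) = 4*o + 2*o*(-4 + o))
w(D, C) = -1
w(Q(-5), 3)*((8 + 6)*(-10 - 10)) + 15 = -(8 + 6)*(-10 - 10) + 15 = -14*(-20) + 15 = -1*(-280) + 15 = 280 + 15 = 295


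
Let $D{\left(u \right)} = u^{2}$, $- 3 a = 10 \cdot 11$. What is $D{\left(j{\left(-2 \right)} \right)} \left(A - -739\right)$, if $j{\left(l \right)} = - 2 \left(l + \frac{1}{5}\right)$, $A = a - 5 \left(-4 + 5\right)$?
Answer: $\frac{225936}{25} \approx 9037.4$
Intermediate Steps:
$a = - \frac{110}{3}$ ($a = - \frac{10 \cdot 11}{3} = \left(- \frac{1}{3}\right) 110 = - \frac{110}{3} \approx -36.667$)
$A = - \frac{125}{3}$ ($A = - \frac{110}{3} - 5 \left(-4 + 5\right) = - \frac{110}{3} - 5 \cdot 1 = - \frac{110}{3} - 5 = - \frac{125}{3} \approx -41.667$)
$j{\left(l \right)} = - \frac{2}{5} - 2 l$ ($j{\left(l \right)} = - 2 \left(l + \frac{1}{5}\right) = - 2 \left(\frac{1}{5} + l\right) = - \frac{2}{5} - 2 l$)
$D{\left(j{\left(-2 \right)} \right)} \left(A - -739\right) = \left(- \frac{2}{5} - -4\right)^{2} \left(- \frac{125}{3} - -739\right) = \left(- \frac{2}{5} + 4\right)^{2} \left(- \frac{125}{3} + 739\right) = \left(\frac{18}{5}\right)^{2} \cdot \frac{2092}{3} = \frac{324}{25} \cdot \frac{2092}{3} = \frac{225936}{25}$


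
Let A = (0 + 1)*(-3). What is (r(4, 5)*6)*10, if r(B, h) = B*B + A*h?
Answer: 60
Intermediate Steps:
A = -3 (A = 1*(-3) = -3)
r(B, h) = B² - 3*h (r(B, h) = B*B - 3*h = B² - 3*h)
(r(4, 5)*6)*10 = ((4² - 3*5)*6)*10 = ((16 - 15)*6)*10 = (1*6)*10 = 6*10 = 60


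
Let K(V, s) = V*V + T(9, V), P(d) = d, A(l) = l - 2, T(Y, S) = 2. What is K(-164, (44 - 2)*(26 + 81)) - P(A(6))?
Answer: 26894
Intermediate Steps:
A(l) = -2 + l
K(V, s) = 2 + V**2 (K(V, s) = V*V + 2 = V**2 + 2 = 2 + V**2)
K(-164, (44 - 2)*(26 + 81)) - P(A(6)) = (2 + (-164)**2) - (-2 + 6) = (2 + 26896) - 1*4 = 26898 - 4 = 26894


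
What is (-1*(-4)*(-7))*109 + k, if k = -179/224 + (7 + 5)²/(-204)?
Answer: -11627747/3808 ≈ -3053.5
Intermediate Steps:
k = -5731/3808 (k = -179*1/224 + 12²*(-1/204) = -179/224 + 144*(-1/204) = -179/224 - 12/17 = -5731/3808 ≈ -1.5050)
(-1*(-4)*(-7))*109 + k = (-1*(-4)*(-7))*109 - 5731/3808 = (4*(-7))*109 - 5731/3808 = -28*109 - 5731/3808 = -3052 - 5731/3808 = -11627747/3808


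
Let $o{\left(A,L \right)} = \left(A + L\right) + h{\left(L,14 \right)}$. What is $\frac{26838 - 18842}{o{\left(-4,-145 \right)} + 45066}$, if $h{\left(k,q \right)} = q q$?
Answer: $\frac{7996}{45113} \approx 0.17724$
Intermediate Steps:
$h{\left(k,q \right)} = q^{2}$
$o{\left(A,L \right)} = 196 + A + L$ ($o{\left(A,L \right)} = \left(A + L\right) + 14^{2} = \left(A + L\right) + 196 = 196 + A + L$)
$\frac{26838 - 18842}{o{\left(-4,-145 \right)} + 45066} = \frac{26838 - 18842}{\left(196 - 4 - 145\right) + 45066} = \frac{7996}{47 + 45066} = \frac{7996}{45113}$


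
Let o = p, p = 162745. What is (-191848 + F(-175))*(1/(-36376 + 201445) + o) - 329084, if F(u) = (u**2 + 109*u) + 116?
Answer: -4840491390748688/165069 ≈ -2.9324e+10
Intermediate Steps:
o = 162745
F(u) = 116 + u**2 + 109*u
(-191848 + F(-175))*(1/(-36376 + 201445) + o) - 329084 = (-191848 + (116 + (-175)**2 + 109*(-175)))*(1/(-36376 + 201445) + 162745) - 329084 = (-191848 + (116 + 30625 - 19075))*(1/165069 + 162745) - 329084 = (-191848 + 11666)*(1/165069 + 162745) - 329084 = -180182*26864154406/165069 - 329084 = -4840437069181892/165069 - 329084 = -4840491390748688/165069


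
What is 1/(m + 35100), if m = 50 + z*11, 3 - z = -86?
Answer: 1/36129 ≈ 2.7679e-5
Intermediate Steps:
z = 89 (z = 3 - 1*(-86) = 3 + 86 = 89)
m = 1029 (m = 50 + 89*11 = 50 + 979 = 1029)
1/(m + 35100) = 1/(1029 + 35100) = 1/36129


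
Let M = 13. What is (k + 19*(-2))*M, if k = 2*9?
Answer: -260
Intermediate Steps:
k = 18
(k + 19*(-2))*M = (18 + 19*(-2))*13 = (18 - 38)*13 = -20*13 = -260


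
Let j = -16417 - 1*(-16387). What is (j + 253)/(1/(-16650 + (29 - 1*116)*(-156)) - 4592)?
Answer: -686394/14134177 ≈ -0.048563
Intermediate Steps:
j = -30 (j = -16417 + 16387 = -30)
(j + 253)/(1/(-16650 + (29 - 1*116)*(-156)) - 4592) = (-30 + 253)/(1/(-16650 + (29 - 1*116)*(-156)) - 4592) = 223/(1/(-16650 + (29 - 116)*(-156)) - 4592) = 223/(1/(-16650 - 87*(-156)) - 4592) = 223/(1/(-16650 + 13572) - 4592) = 223/(1/(-3078) - 4592) = 223/(-1/3078 - 4592) = 223/(-14134177/3078) = 223*(-3078/14134177) = -686394/14134177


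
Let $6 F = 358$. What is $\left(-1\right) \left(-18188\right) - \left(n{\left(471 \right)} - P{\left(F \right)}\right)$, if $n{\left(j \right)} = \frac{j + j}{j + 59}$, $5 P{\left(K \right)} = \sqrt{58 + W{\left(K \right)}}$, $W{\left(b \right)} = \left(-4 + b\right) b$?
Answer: $\frac{4819349}{265} + \frac{\sqrt{30415}}{15} \approx 18198.0$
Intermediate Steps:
$F = \frac{179}{3}$ ($F = \frac{1}{6} \cdot 358 = \frac{179}{3} \approx 59.667$)
$W{\left(b \right)} = b \left(-4 + b\right)$
$P{\left(K \right)} = \frac{\sqrt{58 + K \left(-4 + K\right)}}{5}$
$n{\left(j \right)} = \frac{2 j}{59 + j}$
$\left(-1\right) \left(-18188\right) - \left(n{\left(471 \right)} - P{\left(F \right)}\right) = \left(-1\right) \left(-18188\right) - \left(2 \cdot 471 \frac{1}{59 + 471} - \frac{\sqrt{58 + \frac{179 \left(-4 + \frac{179}{3}\right)}{3}}}{5}\right) = 18188 - \left(2 \cdot 471 \cdot \frac{1}{530} - \frac{\sqrt{58 + \frac{179}{3} \cdot \frac{167}{3}}}{5}\right) = 18188 - \left(2 \cdot 471 \cdot \frac{1}{530} - \frac{\sqrt{58 + \frac{29893}{9}}}{5}\right) = 18188 - \left(\frac{471}{265} - \frac{\sqrt{\frac{30415}{9}}}{5}\right) = 18188 - \left(\frac{471}{265} - \frac{\frac{1}{3} \sqrt{30415}}{5}\right) = 18188 - \left(\frac{471}{265} - \frac{\sqrt{30415}}{15}\right) = \frac{4819349}{265} + \frac{\sqrt{30415}}{15}$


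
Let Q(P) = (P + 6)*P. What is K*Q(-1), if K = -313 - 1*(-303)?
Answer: 50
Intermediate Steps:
K = -10 (K = -313 + 303 = -10)
Q(P) = P*(6 + P) (Q(P) = (6 + P)*P = P*(6 + P))
K*Q(-1) = -(-10)*(6 - 1) = -(-10)*5 = -10*(-5) = 50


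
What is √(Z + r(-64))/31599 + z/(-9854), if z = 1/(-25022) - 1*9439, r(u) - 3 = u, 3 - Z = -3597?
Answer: 236182659/246566788 + √3539/31599 ≈ 0.95977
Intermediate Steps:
Z = 3600 (Z = 3 - 1*(-3597) = 3 + 3597 = 3600)
r(u) = 3 + u
z = -236182659/25022 (z = -1/25022 - 9439 = -236182659/25022 ≈ -9439.0)
√(Z + r(-64))/31599 + z/(-9854) = √(3600 + (3 - 64))/31599 - 236182659/25022/(-9854) = √(3600 - 61)*(1/31599) - 236182659/25022*(-1/9854) = √3539*(1/31599) + 236182659/246566788 = √3539/31599 + 236182659/246566788 = 236182659/246566788 + √3539/31599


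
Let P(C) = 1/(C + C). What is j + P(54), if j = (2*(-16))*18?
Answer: -62207/108 ≈ -575.99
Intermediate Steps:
P(C) = 1/(2*C)
j = -576 (j = -32*18 = -576)
j + P(54) = -576 + (½)/54 = -576 + (½)*(1/54) = -576 + 1/108 = -62207/108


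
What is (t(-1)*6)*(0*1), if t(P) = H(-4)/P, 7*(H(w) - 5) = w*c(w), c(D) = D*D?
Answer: 0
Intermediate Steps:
c(D) = D²
H(w) = 5 + w³/7 (H(w) = 5 + (w*w²)/7 = 5 + w³/7)
t(P) = -29/(7*P) (t(P) = (5 + (⅐)*(-4)³)/P = (5 + (⅐)*(-64))/P = (5 - 64/7)/P = -29/(7*P))
(t(-1)*6)*(0*1) = (-29/7/(-1)*6)*(0*1) = (-29/7*(-1)*6)*0 = ((29/7)*6)*0 = (174/7)*0 = 0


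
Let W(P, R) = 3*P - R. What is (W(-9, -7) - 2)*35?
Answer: -770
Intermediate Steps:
W(P, R) = -R + 3*P
(W(-9, -7) - 2)*35 = ((-1*(-7) + 3*(-9)) - 2)*35 = ((7 - 27) - 2)*35 = (-20 - 2)*35 = -22*35 = -770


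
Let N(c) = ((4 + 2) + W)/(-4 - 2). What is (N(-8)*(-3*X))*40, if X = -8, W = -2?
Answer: -640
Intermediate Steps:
N(c) = -2/3 (N(c) = ((4 + 2) - 2)/(-4 - 2) = (6 - 2)/(-6) = 4*(-1/6) = -2/3)
(N(-8)*(-3*X))*40 = -(-2)*(-8)*40 = -2/3*24*40 = -16*40 = -640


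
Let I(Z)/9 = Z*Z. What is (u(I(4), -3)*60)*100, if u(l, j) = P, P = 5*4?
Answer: 120000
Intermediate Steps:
I(Z) = 9*Z² (I(Z) = 9*(Z*Z) = 9*Z²)
P = 20
u(l, j) = 20
(u(I(4), -3)*60)*100 = (20*60)*100 = 1200*100 = 120000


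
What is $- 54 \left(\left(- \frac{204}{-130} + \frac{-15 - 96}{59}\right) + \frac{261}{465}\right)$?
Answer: $- \frac{1599588}{118885} \approx -13.455$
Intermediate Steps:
$- 54 \left(\left(- \frac{204}{-130} + \frac{-15 - 96}{59}\right) + \frac{261}{465}\right) = - 54 \left(\left(\left(-204\right) \left(- \frac{1}{130}\right) - \frac{111}{59}\right) + 261 \cdot \frac{1}{465}\right) = - 54 \left(\left(\frac{102}{65} - \frac{111}{59}\right) + \frac{87}{155}\right) = - 54 \left(- \frac{1197}{3835} + \frac{87}{155}\right) = \left(-54\right) \frac{29622}{118885} = - \frac{1599588}{118885}$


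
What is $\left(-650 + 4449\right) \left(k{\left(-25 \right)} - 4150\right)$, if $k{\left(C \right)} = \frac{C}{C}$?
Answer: $-15762051$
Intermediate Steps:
$k{\left(C \right)} = 1$
$\left(-650 + 4449\right) \left(k{\left(-25 \right)} - 4150\right) = \left(-650 + 4449\right) \left(1 - 4150\right) = 3799 \left(-4149\right) = -15762051$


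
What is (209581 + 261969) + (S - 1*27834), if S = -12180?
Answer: 431536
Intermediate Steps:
(209581 + 261969) + (S - 1*27834) = (209581 + 261969) + (-12180 - 1*27834) = 471550 + (-12180 - 27834) = 471550 - 40014 = 431536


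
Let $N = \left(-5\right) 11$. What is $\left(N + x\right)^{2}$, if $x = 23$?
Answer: $1024$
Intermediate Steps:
$N = -55$
$\left(N + x\right)^{2} = \left(-55 + 23\right)^{2} = \left(-32\right)^{2} = 1024$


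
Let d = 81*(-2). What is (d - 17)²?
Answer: 32041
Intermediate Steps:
d = -162
(d - 17)² = (-162 - 17)² = (-179)² = 32041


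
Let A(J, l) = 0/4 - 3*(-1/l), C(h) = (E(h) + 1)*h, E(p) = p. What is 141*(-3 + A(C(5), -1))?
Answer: -846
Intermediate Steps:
C(h) = h*(1 + h) (C(h) = (h + 1)*h = (1 + h)*h = h*(1 + h))
A(J, l) = 3/l (A(J, l) = 0*(¼) - (-3)/l = 0 + 3/l = 3/l)
141*(-3 + A(C(5), -1)) = 141*(-3 + 3/(-1)) = 141*(-3 + 3*(-1)) = 141*(-3 - 3) = 141*(-6) = -846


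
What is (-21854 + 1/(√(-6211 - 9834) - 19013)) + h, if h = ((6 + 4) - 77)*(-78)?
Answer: -6011191857405/361510214 - I*√16045/361510214 ≈ -16628.0 - 3.5039e-7*I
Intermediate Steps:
h = 5226 (h = (10 - 77)*(-78) = -67*(-78) = 5226)
(-21854 + 1/(√(-6211 - 9834) - 19013)) + h = (-21854 + 1/(√(-6211 - 9834) - 19013)) + 5226 = (-21854 + 1/(√(-16045) - 19013)) + 5226 = (-21854 + 1/(I*√16045 - 19013)) + 5226 = (-21854 + 1/(-19013 + I*√16045)) + 5226 = -16628 + 1/(-19013 + I*√16045)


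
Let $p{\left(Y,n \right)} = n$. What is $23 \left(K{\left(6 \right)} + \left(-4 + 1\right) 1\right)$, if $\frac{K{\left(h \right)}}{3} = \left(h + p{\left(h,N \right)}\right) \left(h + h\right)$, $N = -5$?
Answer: $759$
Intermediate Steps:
$K{\left(h \right)} = 6 h \left(-5 + h\right)$ ($K{\left(h \right)} = 3 \left(h - 5\right) \left(h + h\right) = 3 \left(-5 + h\right) 2 h = 3 \cdot 2 h \left(-5 + h\right) = 6 h \left(-5 + h\right)$)
$23 \left(K{\left(6 \right)} + \left(-4 + 1\right) 1\right) = 23 \left(6 \cdot 6 \left(-5 + 6\right) + \left(-4 + 1\right) 1\right) = 23 \left(6 \cdot 6 \cdot 1 - 3\right) = 23 \left(36 - 3\right) = 23 \cdot 33 = 759$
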